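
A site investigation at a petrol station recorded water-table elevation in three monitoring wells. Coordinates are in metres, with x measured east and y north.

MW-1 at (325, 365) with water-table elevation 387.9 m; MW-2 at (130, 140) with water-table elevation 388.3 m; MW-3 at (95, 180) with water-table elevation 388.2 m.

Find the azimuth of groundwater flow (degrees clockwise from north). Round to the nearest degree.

349°

Taking MW-1 as reference: MW-2−MW-1 = (-195, -225, +0.4); MW-3−MW-1 = (-230, -185, +0.3).
Solve a·Δx + b·Δy = Δh: det = (-195)·(-185) − (-230)·(-225) = -15675.
∂h/∂x = [(+0.4)·(-185) − (+0.3)·(-225)] / -15675 = +0.0004147
∂h/∂y = [(-195)·(+0.3) − (-230)·(+0.4)] / -15675 = -0.002137
Flow direction (−∇h) has components (-0.0004147 E, +0.002137 N).
Azimuth = atan2(E, N) = atan2(-0.0004147, +0.002137) = 349.0° ≈ 349°.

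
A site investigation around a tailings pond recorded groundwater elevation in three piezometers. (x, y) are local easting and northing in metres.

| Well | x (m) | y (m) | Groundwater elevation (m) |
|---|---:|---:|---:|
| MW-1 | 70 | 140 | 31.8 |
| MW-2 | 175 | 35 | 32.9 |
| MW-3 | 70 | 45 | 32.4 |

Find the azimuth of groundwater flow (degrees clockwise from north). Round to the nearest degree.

327°

Differences from MW-1: to MW-2 (Δx, Δy, Δh) = (105, -105, +1.1); to MW-3 = (0, -95, +0.6).
Determinant of the coordinate differences = 105·(-95) − 0·(-105) = -9975.
∂h/∂x = [(+1.1)·(-95) − (+0.6)·(-105)] / -9975 = +0.004160
∂h/∂y = [105·(+0.6) − 0·(+1.1)] / -9975 = -0.006316
Flow direction (−∇h) has components (-0.004160 E, +0.006316 N).
Azimuth = atan2(E, N) = atan2(-0.004160, +0.006316) = 326.6° ≈ 327°.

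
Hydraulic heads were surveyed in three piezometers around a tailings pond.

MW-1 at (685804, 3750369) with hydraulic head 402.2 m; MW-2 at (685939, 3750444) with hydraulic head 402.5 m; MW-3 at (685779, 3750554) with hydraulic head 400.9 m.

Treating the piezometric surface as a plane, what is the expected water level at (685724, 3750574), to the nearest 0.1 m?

With h = a·x + b·y + c and MW-1 as origin, the differences give:
  135·a + 75·b = +0.3
  (-25)·a + 185·b = -1.3
Eliminate b (×185 and ×75, subtract): 26850·a = 153.00 → a = ∂h/∂x = +0.005698
Back-substitute: b = ∂h/∂y = -0.006257.
h(685724, 3750574) = 402.2 + (+0.005698)·(-80) + (-0.006257)·(205) = 402.2 -0.456 -1.283 = 400.461 m.

400.5 m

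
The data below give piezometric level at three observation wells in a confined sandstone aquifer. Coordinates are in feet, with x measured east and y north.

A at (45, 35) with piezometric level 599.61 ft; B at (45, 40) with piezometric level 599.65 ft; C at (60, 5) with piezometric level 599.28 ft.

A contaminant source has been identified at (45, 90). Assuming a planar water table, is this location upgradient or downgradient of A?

Differences from A: to B (Δx, Δy, Δh) = (0, 5, +0.04); to C = (15, -30, -0.33).
Solve a·Δx + b·Δy = Δh: det = 0·(-30) − 15·5 = -75.
∂h/∂x = [(+0.04)·(-30) − (-0.33)·5] / -75 = -0.006000
∂h/∂y = [0·(-0.33) − 15·(+0.04)] / -75 = +0.008000
Head at (45, 90) = 599.61 + (-0.006000)·(0) + (+0.008000)·(55) = 600.05 ft.
That is higher than the 599.61 ft at A, so the point is upgradient.

upgradient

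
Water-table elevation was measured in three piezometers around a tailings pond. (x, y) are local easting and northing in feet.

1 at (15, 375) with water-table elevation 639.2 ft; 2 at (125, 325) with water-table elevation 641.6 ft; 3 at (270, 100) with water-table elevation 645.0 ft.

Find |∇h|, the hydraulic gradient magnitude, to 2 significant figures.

Differences from 1: to 2 (Δx, Δy, Δh) = (110, -50, +2.4); to 3 = (255, -275, +5.8).
Determinant of the coordinate differences = 110·(-275) − 255·(-50) = -17500.
∂h/∂x = [(+2.4)·(-275) − (+5.8)·(-50)] / -17500 = +0.02114
∂h/∂y = [110·(+5.8) − 255·(+2.4)] / -17500 = -0.001486
|∇h| = √(0.02114² + -0.001486²) = 0.02119

0.021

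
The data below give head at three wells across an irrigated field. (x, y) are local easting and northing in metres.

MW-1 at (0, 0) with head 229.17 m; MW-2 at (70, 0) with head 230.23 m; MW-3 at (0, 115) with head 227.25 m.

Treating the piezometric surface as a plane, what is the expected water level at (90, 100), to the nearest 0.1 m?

228.9 m

∂h/∂x = (230.23 − 229.17) / (70 − 0) = +0.01514
∂h/∂y = (227.25 − 229.17) / (115 − 0) = -0.01670
h(90, 100) = 229.17 + (+0.01514)·(90) + (-0.01670)·(100) = 229.17 +1.363 -1.670 = 228.863 m.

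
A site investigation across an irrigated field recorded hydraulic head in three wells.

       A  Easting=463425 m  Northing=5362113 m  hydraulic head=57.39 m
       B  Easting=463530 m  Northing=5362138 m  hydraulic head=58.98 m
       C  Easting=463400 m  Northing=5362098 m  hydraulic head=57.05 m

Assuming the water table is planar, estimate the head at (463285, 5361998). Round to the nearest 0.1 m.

55.6 m

Taking A as reference: B−A = (105, 25, +1.59); C−A = (-25, -15, -0.34).
Solve a·Δx + b·Δy = Δh: det = 105·(-15) − (-25)·25 = -950.
∂h/∂x = [(+1.59)·(-15) − (-0.34)·25] / -950 = +0.01616
∂h/∂y = [105·(-0.34) − (-25)·(+1.59)] / -950 = -0.004263
h(463285, 5361998) = 57.39 + (+0.01616)·(-140) + (-0.004263)·(-115) = 57.39 -2.262 +0.490 = 55.618 m.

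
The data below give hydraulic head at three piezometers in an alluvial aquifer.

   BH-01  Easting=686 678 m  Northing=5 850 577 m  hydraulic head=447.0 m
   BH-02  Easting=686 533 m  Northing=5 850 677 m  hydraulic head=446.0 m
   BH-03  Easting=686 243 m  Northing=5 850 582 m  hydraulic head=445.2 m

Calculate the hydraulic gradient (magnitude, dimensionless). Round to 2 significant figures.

Differences from BH-01: to BH-02 (Δx, Δy, Δh) = (-145, 100, -1.0); to BH-03 = (-435, 5, -1.8).
Determinant of the coordinate differences = (-145)·5 − (-435)·100 = 42775.
∂h/∂x = [(-1.0)·5 − (-1.8)·100] / 42775 = +0.004091
∂h/∂y = [(-145)·(-1.8) − (-435)·(-1.0)] / 42775 = -0.004068
|∇h| = √(0.004091² + -0.004068²) = 0.005769

0.0058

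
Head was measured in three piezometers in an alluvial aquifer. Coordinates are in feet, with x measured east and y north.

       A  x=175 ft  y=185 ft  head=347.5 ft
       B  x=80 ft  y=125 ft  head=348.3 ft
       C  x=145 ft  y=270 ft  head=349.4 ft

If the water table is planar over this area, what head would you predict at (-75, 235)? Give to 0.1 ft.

352.9 ft

With h = a·x + b·y + c and A as origin, the differences give:
  (-95)·a + (-60)·b = +0.8
  (-30)·a + 85·b = +1.9
Eliminate b (×85 and ×(-60), subtract): -9875·a = 182.00 → a = ∂h/∂x = -0.01843
Back-substitute: b = ∂h/∂y = +0.01585.
h(-75, 235) = 347.5 + (-0.01843)·(-250) + (+0.01585)·(50) = 347.5 +4.608 +0.792 = 352.900 ft.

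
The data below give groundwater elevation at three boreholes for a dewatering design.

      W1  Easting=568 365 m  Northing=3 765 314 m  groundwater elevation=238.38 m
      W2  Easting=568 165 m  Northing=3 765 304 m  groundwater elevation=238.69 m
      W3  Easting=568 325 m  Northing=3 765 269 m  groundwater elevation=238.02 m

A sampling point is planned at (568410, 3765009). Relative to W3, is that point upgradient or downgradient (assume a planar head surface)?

downgradient

Differences from W1: to W2 (Δx, Δy, Δh) = (-200, -10, +0.31); to W3 = (-40, -45, -0.36).
Solve a·Δx + b·Δy = Δh: det = (-200)·(-45) − (-40)·(-10) = 8600.
∂h/∂x = [(+0.31)·(-45) − (-0.36)·(-10)] / 8600 = -0.002041
∂h/∂y = [(-200)·(-0.36) − (-40)·(+0.31)] / 8600 = +0.009814
Head at (568410, 3765009) = 238.38 + (-0.002041)·(45) + (+0.009814)·(-305) = 235.29 m.
That is lower than the 238.02 m at W3, so the point is downgradient.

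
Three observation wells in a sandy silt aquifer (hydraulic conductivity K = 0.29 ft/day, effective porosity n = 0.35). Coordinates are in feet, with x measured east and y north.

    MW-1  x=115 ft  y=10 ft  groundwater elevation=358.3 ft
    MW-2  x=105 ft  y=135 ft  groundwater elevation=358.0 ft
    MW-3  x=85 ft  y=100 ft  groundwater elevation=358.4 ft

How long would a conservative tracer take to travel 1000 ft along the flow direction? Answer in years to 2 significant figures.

With h = a·x + b·y + c and MW-1 as origin, the differences give:
  (-10)·a + 125·b = -0.3
  (-30)·a + 90·b = +0.1
Eliminate b (×90 and ×125, subtract): 2850·a = -39.50 → a = ∂h/∂x = -0.01386
Back-substitute: b = ∂h/∂y = -0.003509.
|∇h| = √(-0.01386² + -0.003509²) = 0.0143
Seepage velocity v = K·i/n = 0.29 × 0.0143 / 0.35 = 0.01185 ft/day.
t = 1000 / 0.01185 = 8.439e+04 days = 231 years.

230 years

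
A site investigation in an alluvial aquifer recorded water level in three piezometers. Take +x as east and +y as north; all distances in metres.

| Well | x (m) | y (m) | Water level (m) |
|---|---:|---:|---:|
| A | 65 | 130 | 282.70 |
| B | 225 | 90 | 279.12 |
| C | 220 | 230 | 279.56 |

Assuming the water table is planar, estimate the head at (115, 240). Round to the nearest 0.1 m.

Three-point gradient (reference A): Δ to B = (160, -40, -3.58), Δ to C = (155, 100, -3.14).
∂h/∂x = -0.02178, ∂h/∂y = +0.002365 (det = 22200).
h(115, 240) = 282.70 + (-0.02178)·(50) + (+0.002365)·(110) = 282.70 -1.089 +0.260 = 281.871 m.

281.9 m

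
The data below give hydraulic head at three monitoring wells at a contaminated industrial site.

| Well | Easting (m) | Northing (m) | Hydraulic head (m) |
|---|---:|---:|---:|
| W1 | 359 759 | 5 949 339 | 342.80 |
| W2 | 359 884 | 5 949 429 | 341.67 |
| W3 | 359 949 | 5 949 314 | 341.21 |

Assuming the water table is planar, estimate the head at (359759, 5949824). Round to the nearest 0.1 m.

Differences from W1: to W2 (Δx, Δy, Δh) = (125, 90, -1.13); to W3 = (190, -25, -1.59).
Solve a·Δx + b·Δy = Δh: det = 125·(-25) − 190·90 = -20225.
∂h/∂x = [(-1.13)·(-25) − (-1.59)·90] / -20225 = -0.008472
∂h/∂y = [125·(-1.59) − 190·(-1.13)] / -20225 = -0.0007886
h(359759, 5949824) = 342.80 + (-0.008472)·(0) + (-0.0007886)·(485) = 342.80 -0.000 -0.382 = 342.418 m.

342.4 m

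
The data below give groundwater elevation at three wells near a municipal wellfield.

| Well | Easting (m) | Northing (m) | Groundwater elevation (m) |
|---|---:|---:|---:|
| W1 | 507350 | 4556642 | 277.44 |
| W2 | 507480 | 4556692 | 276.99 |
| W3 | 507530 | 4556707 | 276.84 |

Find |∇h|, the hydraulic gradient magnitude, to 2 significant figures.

Three-point gradient (reference W1): Δ to W2 = (130, 50, -0.45), Δ to W3 = (180, 65, -0.60).
∂h/∂x = -0.001364, ∂h/∂y = -0.005455 (det = -550).
|∇h| = √(-0.001364² + -0.005455²) = 0.005623

0.0056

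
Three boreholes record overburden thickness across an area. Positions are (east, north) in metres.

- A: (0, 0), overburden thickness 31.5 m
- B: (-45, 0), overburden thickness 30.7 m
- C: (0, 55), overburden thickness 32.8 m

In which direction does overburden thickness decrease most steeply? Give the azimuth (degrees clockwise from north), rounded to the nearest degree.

∂d/∂x = (30.7 − 31.5) / (-45 − 0) = +0.01778
∂d/∂y = (32.8 − 31.5) / (55 − 0) = +0.02364
Steepest decrease is along −∇f: components (-0.01778 E, -0.02364 N).
Azimuth = atan2(-0.01778, -0.02364) = 216.9° ≈ 217°.

217°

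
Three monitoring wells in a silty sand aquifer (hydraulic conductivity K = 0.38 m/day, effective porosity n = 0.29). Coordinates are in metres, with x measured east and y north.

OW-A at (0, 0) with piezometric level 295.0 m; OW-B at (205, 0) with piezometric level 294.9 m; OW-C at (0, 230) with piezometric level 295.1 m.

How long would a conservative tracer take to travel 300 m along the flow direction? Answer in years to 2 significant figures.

∂h/∂x = (294.9 − 295.0) / (205 − 0) = -0.0004878
∂h/∂y = (295.1 − 295.0) / (230 − 0) = +0.0004348
|∇h| = √(-0.0004878² + 0.0004348²) = 0.0006535
Seepage velocity v = K·i/n = 0.38 × 0.0006535 / 0.29 = 0.0008563 m/day.
t = 300 / 0.0008563 = 3.503e+05 days = 959 years.

960 years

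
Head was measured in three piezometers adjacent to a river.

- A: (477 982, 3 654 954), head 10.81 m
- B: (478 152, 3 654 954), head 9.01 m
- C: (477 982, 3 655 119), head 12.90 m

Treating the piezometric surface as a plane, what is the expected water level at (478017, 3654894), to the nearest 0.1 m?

9.7 m

∂h/∂x = (9.01 − 10.81) / (478152 − 477982) = -0.01059
∂h/∂y = (12.90 − 10.81) / (3655119 − 3654954) = +0.01267
h(478017, 3654894) = 10.81 + (-0.01059)·(35) + (+0.01267)·(-60) = 10.81 -0.371 -0.760 = 9.679 m.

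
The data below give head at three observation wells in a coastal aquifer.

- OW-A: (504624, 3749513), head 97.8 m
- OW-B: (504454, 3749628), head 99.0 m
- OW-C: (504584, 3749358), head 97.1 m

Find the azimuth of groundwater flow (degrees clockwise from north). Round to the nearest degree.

With h = a·x + b·y + c and OW-A as origin, the differences give:
  (-170)·a + 115·b = +1.2
  (-40)·a + (-155)·b = -0.7
Eliminate b (×(-155) and ×115, subtract): 30950·a = -105.50 → a = ∂h/∂x = -0.003409
Back-substitute: b = ∂h/∂y = +0.005396.
Flow direction (−∇h) has components (+0.003409 E, -0.005396 N).
Azimuth = atan2(E, N) = atan2(+0.003409, -0.005396) = 147.7° ≈ 148°.

148°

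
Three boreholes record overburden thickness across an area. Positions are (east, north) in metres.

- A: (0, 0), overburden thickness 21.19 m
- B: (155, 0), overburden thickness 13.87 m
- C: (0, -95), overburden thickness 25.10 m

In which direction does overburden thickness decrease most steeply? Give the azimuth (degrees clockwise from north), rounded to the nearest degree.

049°

∂d/∂x = (13.87 − 21.19) / (155 − 0) = -0.04723
∂d/∂y = (25.10 − 21.19) / (-95 − 0) = -0.04116
Steepest decrease is along −∇f: components (+0.04723 E, +0.04116 N).
Azimuth = atan2(+0.04723, +0.04116) = 48.9° ≈ 049°.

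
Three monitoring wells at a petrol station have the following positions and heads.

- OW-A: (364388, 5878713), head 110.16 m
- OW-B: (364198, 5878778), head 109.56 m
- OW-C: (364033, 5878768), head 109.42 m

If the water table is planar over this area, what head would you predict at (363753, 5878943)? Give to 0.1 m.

Differences from OW-A: to OW-B (Δx, Δy, Δh) = (-190, 65, -0.60); to OW-C = (-355, 55, -0.74).
Determinant of the coordinate differences = (-190)·55 − (-355)·65 = 12625.
∂h/∂x = [(-0.60)·55 − (-0.74)·65] / 12625 = +0.001196
∂h/∂y = [(-190)·(-0.74) − (-355)·(-0.60)] / 12625 = -0.005735
h(363753, 5878943) = 110.16 + (+0.001196)·(-635) + (-0.005735)·(230) = 110.16 -0.759 -1.319 = 108.082 m.

108.1 m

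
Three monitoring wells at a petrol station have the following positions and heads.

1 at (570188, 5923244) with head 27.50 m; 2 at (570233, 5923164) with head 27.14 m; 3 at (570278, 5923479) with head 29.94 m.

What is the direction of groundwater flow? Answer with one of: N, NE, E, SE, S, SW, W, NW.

SW

Three-point gradient (reference 1): Δ to 2 = (45, -80, -0.36), Δ to 3 = (90, 235, +2.44).
∂h/∂x = +0.006222, ∂h/∂y = +0.008000 (det = 17775).
Flow = −∇h = (-0.006222 east, -0.008000 north), which points southwest.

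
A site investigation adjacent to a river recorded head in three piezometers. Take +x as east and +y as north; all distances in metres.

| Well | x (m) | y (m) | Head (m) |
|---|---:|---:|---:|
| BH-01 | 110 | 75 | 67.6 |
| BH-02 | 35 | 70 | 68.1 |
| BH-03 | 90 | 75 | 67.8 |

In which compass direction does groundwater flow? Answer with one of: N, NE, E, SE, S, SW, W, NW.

S

Three-point gradient (reference BH-01): Δ to BH-02 = (-75, -5, +0.5), Δ to BH-03 = (-20, 0, +0.2).
∂h/∂x = -0.01000, ∂h/∂y = +0.05000 (det = -100).
Flow = −∇h = (+0.01000 east, -0.05000 north), which points south.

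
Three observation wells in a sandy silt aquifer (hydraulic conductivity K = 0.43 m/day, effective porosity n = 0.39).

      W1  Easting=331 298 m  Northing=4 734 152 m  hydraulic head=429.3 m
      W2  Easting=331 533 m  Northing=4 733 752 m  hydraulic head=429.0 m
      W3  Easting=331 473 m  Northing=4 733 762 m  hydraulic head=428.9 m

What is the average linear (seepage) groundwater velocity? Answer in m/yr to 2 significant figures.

Three-point gradient (reference W1): Δ to W2 = (235, -400, -0.3), Δ to W3 = (175, -390, -0.4).
∂h/∂x = +0.001986, ∂h/∂y = +0.001917 (det = -21650).
|∇h| = √(0.001986² + 0.001917²) = 0.00276
Seepage velocity v = K·i/n = 0.43 × 0.00276 / 0.39 = 0.003043 m/day = 1.111 m/yr.

1.1 m/yr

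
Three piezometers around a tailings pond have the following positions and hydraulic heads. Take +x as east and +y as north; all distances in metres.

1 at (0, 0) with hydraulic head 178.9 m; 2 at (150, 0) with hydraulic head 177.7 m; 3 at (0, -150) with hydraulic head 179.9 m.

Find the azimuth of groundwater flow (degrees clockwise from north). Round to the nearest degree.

050°

∂h/∂x = (177.7 − 178.9) / (150 − 0) = -0.008000
∂h/∂y = (179.9 − 178.9) / (-150 − 0) = -0.006667
Flow direction (−∇h) has components (+0.008000 E, +0.006667 N).
Azimuth = atan2(E, N) = atan2(+0.008000, +0.006667) = 50.2° ≈ 050°.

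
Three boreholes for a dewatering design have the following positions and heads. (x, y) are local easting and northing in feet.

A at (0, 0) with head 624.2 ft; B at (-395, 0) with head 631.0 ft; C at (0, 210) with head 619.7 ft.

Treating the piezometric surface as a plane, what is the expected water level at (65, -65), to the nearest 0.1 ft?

624.5 ft

∂h/∂x = (631.0 − 624.2) / (-395 − 0) = -0.01722
∂h/∂y = (619.7 − 624.2) / (210 − 0) = -0.02143
h(65, -65) = 624.2 + (-0.01722)·(65) + (-0.02143)·(-65) = 624.2 -1.119 +1.393 = 624.474 ft.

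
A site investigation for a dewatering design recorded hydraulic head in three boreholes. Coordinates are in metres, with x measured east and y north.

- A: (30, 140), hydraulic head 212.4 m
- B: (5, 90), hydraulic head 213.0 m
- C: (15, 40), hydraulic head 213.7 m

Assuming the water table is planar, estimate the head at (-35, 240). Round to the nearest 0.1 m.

Taking A as reference: B−A = (-25, -50, +0.6); C−A = (-15, -100, +1.3).
Solve a·Δx + b·Δy = Δh: det = (-25)·(-100) − (-15)·(-50) = 1750.
∂h/∂x = [(+0.6)·(-100) − (+1.3)·(-50)] / 1750 = +0.002857
∂h/∂y = [(-25)·(+1.3) − (-15)·(+0.6)] / 1750 = -0.01343
h(-35, 240) = 212.4 + (+0.002857)·(-65) + (-0.01343)·(100) = 212.4 -0.186 -1.343 = 210.871 m.

210.9 m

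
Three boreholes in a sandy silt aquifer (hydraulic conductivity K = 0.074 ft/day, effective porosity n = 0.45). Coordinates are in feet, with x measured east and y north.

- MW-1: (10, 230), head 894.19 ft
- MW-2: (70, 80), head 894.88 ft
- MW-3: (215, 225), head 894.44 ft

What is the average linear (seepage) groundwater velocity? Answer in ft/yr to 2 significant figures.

With h = a·x + b·y + c and MW-1 as origin, the differences give:
  60·a + (-150)·b = +0.69
  205·a + (-5)·b = +0.25
Eliminate b (×(-5) and ×(-150), subtract): 30450·a = 34.050 → a = ∂h/∂x = +0.001118
Back-substitute: b = ∂h/∂y = -0.004153.
|∇h| = √(0.001118² + -0.004153²) = 0.004301
Seepage velocity v = K·i/n = 0.074 × 0.004301 / 0.45 = 0.0007073 ft/day = 0.2583 ft/yr.

0.26 ft/yr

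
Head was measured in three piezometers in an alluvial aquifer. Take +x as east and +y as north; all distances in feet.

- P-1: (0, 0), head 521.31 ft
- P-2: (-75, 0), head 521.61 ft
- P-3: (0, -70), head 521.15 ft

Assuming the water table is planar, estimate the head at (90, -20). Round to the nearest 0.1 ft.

∂h/∂x = (521.61 − 521.31) / (-75 − 0) = -0.004000
∂h/∂y = (521.15 − 521.31) / (-70 − 0) = +0.002286
h(90, -20) = 521.31 + (-0.004000)·(90) + (+0.002286)·(-20) = 521.31 -0.360 -0.046 = 520.904 ft.

520.9 ft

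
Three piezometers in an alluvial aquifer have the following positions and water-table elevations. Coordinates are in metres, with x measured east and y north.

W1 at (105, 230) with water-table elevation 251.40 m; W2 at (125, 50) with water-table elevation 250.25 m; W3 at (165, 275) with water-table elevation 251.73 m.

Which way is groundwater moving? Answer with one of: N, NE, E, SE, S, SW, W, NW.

With h = a·x + b·y + c and W1 as origin, the differences give:
  20·a + (-180)·b = -1.15
  60·a + 45·b = +0.33
Eliminate b (×45 and ×(-180), subtract): 11700·a = 7.650 → a = ∂h/∂x = +0.0006538
Back-substitute: b = ∂h/∂y = +0.006462.
Flow = −∇h = (-0.0006538 east, -0.006462 north), which points south.

S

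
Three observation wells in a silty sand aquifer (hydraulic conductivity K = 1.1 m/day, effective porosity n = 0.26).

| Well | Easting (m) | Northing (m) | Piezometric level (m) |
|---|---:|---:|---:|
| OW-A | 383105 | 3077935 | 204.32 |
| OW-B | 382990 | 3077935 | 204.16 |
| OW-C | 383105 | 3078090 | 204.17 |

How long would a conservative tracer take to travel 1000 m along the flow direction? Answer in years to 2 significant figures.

380 years

∂h/∂x = (204.16 − 204.32) / (382990 − 383105) = +0.001391
∂h/∂y = (204.17 − 204.32) / (3078090 − 3077935) = -0.0009677
|∇h| = √(0.001391² + -0.0009677²) = 0.001694
Seepage velocity v = K·i/n = 1.1 × 0.001694 / 0.26 = 0.007167 m/day.
t = 1000 / 0.007167 = 1.395e+05 days = 382 years.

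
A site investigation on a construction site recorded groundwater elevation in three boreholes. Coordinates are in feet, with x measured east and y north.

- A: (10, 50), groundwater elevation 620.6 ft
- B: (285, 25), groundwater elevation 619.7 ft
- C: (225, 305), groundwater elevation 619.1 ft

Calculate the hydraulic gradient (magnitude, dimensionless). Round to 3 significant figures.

0.00457

Taking A as reference: B−A = (275, -25, -0.9); C−A = (215, 255, -1.5).
Solve a·Δx + b·Δy = Δh: det = 275·255 − 215·(-25) = 75500.
∂h/∂x = [(-0.9)·255 − (-1.5)·(-25)] / 75500 = -0.003536
∂h/∂y = [275·(-1.5) − 215·(-0.9)] / 75500 = -0.002901
|∇h| = √(-0.003536² + -0.002901²) = 0.004574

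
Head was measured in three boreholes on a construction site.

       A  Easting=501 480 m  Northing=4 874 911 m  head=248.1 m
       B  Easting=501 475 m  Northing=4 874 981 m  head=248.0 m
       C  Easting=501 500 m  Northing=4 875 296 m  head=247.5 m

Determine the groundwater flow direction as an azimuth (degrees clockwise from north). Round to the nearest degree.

Three-point gradient (reference A): Δ to B = (-5, 70, -0.1), Δ to C = (20, 385, -0.6).
∂h/∂x = -0.001053, ∂h/∂y = -0.001504 (det = -3325).
Flow direction (−∇h) has components (+0.001053 E, +0.001504 N).
Azimuth = atan2(E, N) = atan2(+0.001053, +0.001504) = 35.0° ≈ 035°.

035°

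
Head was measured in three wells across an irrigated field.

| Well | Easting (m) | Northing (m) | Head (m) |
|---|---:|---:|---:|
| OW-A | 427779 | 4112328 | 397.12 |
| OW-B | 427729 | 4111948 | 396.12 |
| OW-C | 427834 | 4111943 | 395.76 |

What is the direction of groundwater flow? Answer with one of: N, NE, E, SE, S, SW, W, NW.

Differences from OW-A: to OW-B (Δx, Δy, Δh) = (-50, -380, -1.00); to OW-C = (55, -385, -1.36).
Determinant of the coordinate differences = (-50)·(-385) − 55·(-380) = 40150.
∂h/∂x = [(-1.00)·(-385) − (-1.36)·(-380)] / 40150 = -0.003283
∂h/∂y = [(-50)·(-1.36) − 55·(-1.00)] / 40150 = +0.003064
Flow = −∇h = (+0.003283 east, -0.003064 north), which points southeast.

SE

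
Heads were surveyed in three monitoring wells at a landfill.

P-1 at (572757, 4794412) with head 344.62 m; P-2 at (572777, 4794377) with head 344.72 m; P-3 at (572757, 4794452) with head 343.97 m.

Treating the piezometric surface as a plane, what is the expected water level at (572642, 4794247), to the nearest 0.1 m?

350.0 m

Three-point gradient (reference P-1): Δ to P-2 = (20, -35, +0.10), Δ to P-3 = (0, 40, -0.65).
∂h/∂x = -0.02344, ∂h/∂y = -0.01625 (det = 800).
h(572642, 4794247) = 344.62 + (-0.02344)·(-115) + (-0.01625)·(-165) = 344.62 +2.695 +2.681 = 349.997 m.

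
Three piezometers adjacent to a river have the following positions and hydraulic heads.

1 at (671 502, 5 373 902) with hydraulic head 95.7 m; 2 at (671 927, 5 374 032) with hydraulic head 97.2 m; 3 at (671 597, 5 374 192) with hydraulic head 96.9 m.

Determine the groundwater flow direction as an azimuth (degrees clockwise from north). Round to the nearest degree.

217°

With h = a·x + b·y + c and 1 as origin, the differences give:
  425·a + 130·b = +1.5
  95·a + 290·b = +1.2
Eliminate b (×290 and ×130, subtract): 110900·a = 279.00 → a = ∂h/∂x = +0.002516
Back-substitute: b = ∂h/∂y = +0.003314.
Flow direction (−∇h) has components (-0.002516 E, -0.003314 N).
Azimuth = atan2(E, N) = atan2(-0.002516, -0.003314) = 217.2° ≈ 217°.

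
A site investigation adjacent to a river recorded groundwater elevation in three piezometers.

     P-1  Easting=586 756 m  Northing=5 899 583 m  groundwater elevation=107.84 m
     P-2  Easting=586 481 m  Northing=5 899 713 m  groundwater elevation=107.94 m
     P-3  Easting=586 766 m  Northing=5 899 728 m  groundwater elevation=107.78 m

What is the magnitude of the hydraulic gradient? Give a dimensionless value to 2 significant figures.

0.00066

Taking P-1 as reference: P-2−P-1 = (-275, 130, +0.10); P-3−P-1 = (10, 145, -0.06).
Determinant of the coordinate differences = (-275)·145 − 10·130 = -41175.
∂h/∂x = [(+0.10)·145 − (-0.06)·130] / -41175 = -0.0005416
∂h/∂y = [(-275)·(-0.06) − 10·(+0.10)] / -41175 = -0.0003764
|∇h| = √(-0.0005416² + -0.0003764²) = 0.0006596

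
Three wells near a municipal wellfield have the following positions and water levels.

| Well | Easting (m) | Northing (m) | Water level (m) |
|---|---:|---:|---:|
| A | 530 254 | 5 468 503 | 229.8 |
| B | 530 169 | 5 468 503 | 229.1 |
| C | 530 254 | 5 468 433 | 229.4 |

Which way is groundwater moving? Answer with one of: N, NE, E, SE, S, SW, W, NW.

∂h/∂x = (229.1 − 229.8) / (530169 − 530254) = +0.008235
∂h/∂y = (229.4 − 229.8) / (5468433 − 5468503) = +0.005714
Flow = −∇h = (-0.008235 east, -0.005714 north), which points southwest.

SW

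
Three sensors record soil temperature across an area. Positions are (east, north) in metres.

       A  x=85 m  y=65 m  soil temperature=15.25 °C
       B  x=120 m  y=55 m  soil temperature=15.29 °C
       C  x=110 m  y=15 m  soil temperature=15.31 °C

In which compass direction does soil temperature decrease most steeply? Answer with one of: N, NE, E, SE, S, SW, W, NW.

NW

Differences from A: to B (Δx, Δy, Δh) = (35, -10, +0.04); to C = (25, -50, +0.06).
Solve a·Δx + b·Δy = ΔT: det = 35·(-50) − 25·(-10) = -1500.
∂T/∂x = [(+0.04)·(-50) − (+0.06)·(-10)] / -1500 = +0.0009333
∂T/∂y = [35·(+0.06) − 25·(+0.04)] / -1500 = -0.0007333
Steepest decrease is along −∇f = (-0.0009333 E, +0.0007333 N) → northwest.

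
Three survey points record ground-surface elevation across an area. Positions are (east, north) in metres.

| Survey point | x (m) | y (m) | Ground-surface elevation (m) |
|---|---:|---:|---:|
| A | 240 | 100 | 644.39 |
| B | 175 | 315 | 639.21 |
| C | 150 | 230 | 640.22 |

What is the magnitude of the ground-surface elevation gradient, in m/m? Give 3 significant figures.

0.0272 m/m

Three-point gradient (reference A): Δ to B = (-65, 215, -5.18), Δ to C = (-90, 130, -4.17).
∂z/∂x = +0.02047, ∂z/∂y = -0.01790 (det = 10900).
|∇f| = √(0.02047² + -0.01790²) = 0.02719 m/m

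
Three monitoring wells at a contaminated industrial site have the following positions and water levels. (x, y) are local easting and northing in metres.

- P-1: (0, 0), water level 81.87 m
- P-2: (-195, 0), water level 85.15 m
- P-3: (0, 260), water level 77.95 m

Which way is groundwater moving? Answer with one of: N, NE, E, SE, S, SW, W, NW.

NE

∂h/∂x = (85.15 − 81.87) / (-195 − 0) = -0.01682
∂h/∂y = (77.95 − 81.87) / (260 − 0) = -0.01508
Flow = −∇h = (+0.01682 east, +0.01508 north), which points northeast.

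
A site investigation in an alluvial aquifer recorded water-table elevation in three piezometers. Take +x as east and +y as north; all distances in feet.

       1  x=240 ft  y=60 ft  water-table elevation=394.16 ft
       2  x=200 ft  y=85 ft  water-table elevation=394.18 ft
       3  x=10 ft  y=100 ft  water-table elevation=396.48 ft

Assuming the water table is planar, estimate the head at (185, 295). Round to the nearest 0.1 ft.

389.9 ft

With h = a·x + b·y + c and 1 as origin, the differences give:
  (-40)·a + 25·b = +0.02
  (-230)·a + 40·b = +2.32
Eliminate b (×40 and ×25, subtract): 4150·a = -57.200 → a = ∂h/∂x = -0.01378
Back-substitute: b = ∂h/∂y = -0.02125.
h(185, 295) = 394.16 + (-0.01378)·(-55) + (-0.02125)·(235) = 394.16 +0.758 -4.994 = 389.924 ft.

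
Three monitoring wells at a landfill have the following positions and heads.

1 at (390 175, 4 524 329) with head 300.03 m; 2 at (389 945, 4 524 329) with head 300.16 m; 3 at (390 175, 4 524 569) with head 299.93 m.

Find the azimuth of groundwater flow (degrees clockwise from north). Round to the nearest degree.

054°

∂h/∂x = (300.16 − 300.03) / (389945 − 390175) = -0.0005652
∂h/∂y = (299.93 − 300.03) / (4524569 − 4524329) = -0.0004167
Flow direction (−∇h) has components (+0.0005652 E, +0.0004167 N).
Azimuth = atan2(E, N) = atan2(+0.0005652, +0.0004167) = 53.6° ≈ 054°.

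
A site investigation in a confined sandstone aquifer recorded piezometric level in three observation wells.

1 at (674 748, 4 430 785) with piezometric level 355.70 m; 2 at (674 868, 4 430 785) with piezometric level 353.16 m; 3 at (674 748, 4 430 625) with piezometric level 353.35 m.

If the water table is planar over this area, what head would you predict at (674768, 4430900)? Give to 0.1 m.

357.0 m

∂h/∂x = (353.16 − 355.70) / (674868 − 674748) = -0.02117
∂h/∂y = (353.35 − 355.70) / (4430625 − 4430785) = +0.01469
h(674768, 4430900) = 355.70 + (-0.02117)·(20) + (+0.01469)·(115) = 355.70 -0.423 +1.689 = 356.966 m.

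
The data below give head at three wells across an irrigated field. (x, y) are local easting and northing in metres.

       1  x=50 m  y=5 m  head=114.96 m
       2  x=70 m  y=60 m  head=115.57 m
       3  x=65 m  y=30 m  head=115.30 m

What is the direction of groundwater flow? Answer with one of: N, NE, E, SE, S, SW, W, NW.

Three-point gradient (reference 1): Δ to 2 = (20, 55, +0.61), Δ to 3 = (15, 25, +0.34).
∂h/∂x = +0.01062, ∂h/∂y = +0.007231 (det = -325).
Flow = −∇h = (-0.01062 east, -0.007231 north), which points southwest.

SW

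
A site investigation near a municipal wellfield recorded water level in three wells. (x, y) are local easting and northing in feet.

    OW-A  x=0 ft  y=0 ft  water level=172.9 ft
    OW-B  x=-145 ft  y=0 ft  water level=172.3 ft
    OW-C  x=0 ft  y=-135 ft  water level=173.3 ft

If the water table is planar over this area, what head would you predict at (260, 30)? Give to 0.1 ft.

∂h/∂x = (172.3 − 172.9) / (-145 − 0) = +0.004138
∂h/∂y = (173.3 − 172.9) / (-135 − 0) = -0.002963
h(260, 30) = 172.9 + (+0.004138)·(260) + (-0.002963)·(30) = 172.9 +1.076 -0.089 = 173.887 ft.

173.9 ft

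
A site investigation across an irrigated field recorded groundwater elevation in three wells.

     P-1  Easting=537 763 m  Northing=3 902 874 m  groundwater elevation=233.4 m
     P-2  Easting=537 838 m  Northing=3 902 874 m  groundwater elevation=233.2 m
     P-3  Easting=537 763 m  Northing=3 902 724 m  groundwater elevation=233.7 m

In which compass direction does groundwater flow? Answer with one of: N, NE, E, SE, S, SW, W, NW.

NE

∂h/∂x = (233.2 − 233.4) / (537838 − 537763) = -0.002667
∂h/∂y = (233.7 − 233.4) / (3902724 − 3902874) = -0.002000
Flow = −∇h = (+0.002667 east, +0.002000 north), which points northeast.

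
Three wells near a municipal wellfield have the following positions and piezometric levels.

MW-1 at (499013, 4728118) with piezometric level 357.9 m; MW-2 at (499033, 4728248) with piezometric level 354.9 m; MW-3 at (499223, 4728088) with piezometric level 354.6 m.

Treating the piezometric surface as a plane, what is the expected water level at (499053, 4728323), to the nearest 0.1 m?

353.0 m

Taking MW-1 as reference: MW-2−MW-1 = (20, 130, -3.0); MW-3−MW-1 = (210, -30, -3.3).
Determinant of the coordinate differences = 20·(-30) − 210·130 = -27900.
∂h/∂x = [(-3.0)·(-30) − (-3.3)·130] / -27900 = -0.01860
∂h/∂y = [20·(-3.3) − 210·(-3.0)] / -27900 = -0.02022
h(499053, 4728323) = 357.9 + (-0.01860)·(40) + (-0.02022)·(205) = 357.9 -0.744 -4.144 = 353.012 m.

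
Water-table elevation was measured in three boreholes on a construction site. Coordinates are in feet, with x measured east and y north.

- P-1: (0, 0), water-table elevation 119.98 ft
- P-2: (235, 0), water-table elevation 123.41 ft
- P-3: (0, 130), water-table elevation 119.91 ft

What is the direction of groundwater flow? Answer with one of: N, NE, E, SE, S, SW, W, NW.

W

∂h/∂x = (123.41 − 119.98) / (235 − 0) = +0.01460
∂h/∂y = (119.91 − 119.98) / (130 − 0) = -0.0005385
Flow = −∇h = (-0.01460 east, +0.0005385 north), which points west.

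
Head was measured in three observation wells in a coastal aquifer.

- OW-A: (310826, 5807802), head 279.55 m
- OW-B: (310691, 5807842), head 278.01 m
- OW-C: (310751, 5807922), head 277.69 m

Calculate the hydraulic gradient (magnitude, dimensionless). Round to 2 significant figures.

0.013

Taking OW-A as reference: OW-B−OW-A = (-135, 40, -1.54); OW-C−OW-A = (-75, 120, -1.86).
Solve a·Δx + b·Δy = Δh: det = (-135)·120 − (-75)·40 = -13200.
∂h/∂x = [(-1.54)·120 − (-1.86)·40] / -13200 = +0.008364
∂h/∂y = [(-135)·(-1.86) − (-75)·(-1.54)] / -13200 = -0.01027
|∇h| = √(0.008364² + -0.01027²) = 0.01324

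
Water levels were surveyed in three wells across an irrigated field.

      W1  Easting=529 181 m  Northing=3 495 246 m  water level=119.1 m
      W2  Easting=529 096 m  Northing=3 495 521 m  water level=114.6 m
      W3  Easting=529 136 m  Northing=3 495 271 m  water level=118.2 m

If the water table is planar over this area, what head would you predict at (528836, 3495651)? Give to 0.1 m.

Three-point gradient (reference W1): Δ to W2 = (-85, 275, -4.5), Δ to W3 = (-45, 25, -0.9).
∂h/∂x = +0.01317, ∂h/∂y = -0.01229 (det = 10250).
h(528836, 3495651) = 119.1 + (+0.01317)·(-345) + (-0.01229)·(405) = 119.1 -4.544 -4.979 = 109.578 m.

109.6 m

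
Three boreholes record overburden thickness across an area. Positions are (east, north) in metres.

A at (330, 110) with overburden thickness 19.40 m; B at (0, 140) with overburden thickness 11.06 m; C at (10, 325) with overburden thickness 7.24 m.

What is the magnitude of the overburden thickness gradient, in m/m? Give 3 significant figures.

0.0320 m/m

Differences from A: to B (Δx, Δy, Δh) = (-330, 30, -8.34); to C = (-320, 215, -12.16).
Solve a·Δx + b·Δy = Δd: det = (-330)·215 − (-320)·30 = -61350.
∂d/∂x = [(-8.34)·215 − (-12.16)·30] / -61350 = +0.02328
∂d/∂y = [(-330)·(-12.16) − (-320)·(-8.34)] / -61350 = -0.02191
|∇f| = √(0.02328² + -0.02191²) = 0.03197 m/m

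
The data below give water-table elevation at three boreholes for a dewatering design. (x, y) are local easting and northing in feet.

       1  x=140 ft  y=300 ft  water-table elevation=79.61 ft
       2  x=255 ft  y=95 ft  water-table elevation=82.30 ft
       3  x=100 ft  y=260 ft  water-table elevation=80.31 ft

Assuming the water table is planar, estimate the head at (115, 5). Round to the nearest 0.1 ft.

With h = a·x + b·y + c and 1 as origin, the differences give:
  115·a + (-205)·b = +2.69
  (-40)·a + (-40)·b = +0.70
Eliminate b (×(-40) and ×(-205), subtract): -12800·a = 35.900 → a = ∂h/∂x = -0.002805
Back-substitute: b = ∂h/∂y = -0.01470.
h(115, 5) = 79.61 + (-0.002805)·(-25) + (-0.01470)·(-295) = 79.61 +0.070 +4.335 = 84.015 ft.

84.0 ft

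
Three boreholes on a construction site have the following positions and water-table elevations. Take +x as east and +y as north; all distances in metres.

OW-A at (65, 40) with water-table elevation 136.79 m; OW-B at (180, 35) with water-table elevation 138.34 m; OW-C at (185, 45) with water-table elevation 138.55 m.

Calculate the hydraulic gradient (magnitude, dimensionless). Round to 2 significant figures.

0.020

Differences from OW-A: to OW-B (Δx, Δy, Δh) = (115, -5, +1.55); to OW-C = (120, 5, +1.76).
Determinant of the coordinate differences = 115·5 − 120·(-5) = 1175.
∂h/∂x = [(+1.55)·5 − (+1.76)·(-5)] / 1175 = +0.01409
∂h/∂y = [115·(+1.76) − 120·(+1.55)] / 1175 = +0.01396
|∇h| = √(0.01409² + 0.01396²) = 0.01983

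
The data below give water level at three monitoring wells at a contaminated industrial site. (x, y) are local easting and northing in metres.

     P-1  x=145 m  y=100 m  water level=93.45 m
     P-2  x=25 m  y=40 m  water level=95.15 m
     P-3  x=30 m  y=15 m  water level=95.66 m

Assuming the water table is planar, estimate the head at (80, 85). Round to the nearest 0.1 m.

94.0 m

Differences from P-1: to P-2 (Δx, Δy, Δh) = (-120, -60, +1.70); to P-3 = (-115, -85, +2.21).
Solve a·Δx + b·Δy = Δh: det = (-120)·(-85) − (-115)·(-60) = 3300.
∂h/∂x = [(+1.70)·(-85) − (+2.21)·(-60)] / 3300 = -0.003606
∂h/∂y = [(-120)·(+2.21) − (-115)·(+1.70)] / 3300 = -0.02112
h(80, 85) = 93.45 + (-0.003606)·(-65) + (-0.02112)·(-15) = 93.45 +0.234 +0.317 = 94.001 m.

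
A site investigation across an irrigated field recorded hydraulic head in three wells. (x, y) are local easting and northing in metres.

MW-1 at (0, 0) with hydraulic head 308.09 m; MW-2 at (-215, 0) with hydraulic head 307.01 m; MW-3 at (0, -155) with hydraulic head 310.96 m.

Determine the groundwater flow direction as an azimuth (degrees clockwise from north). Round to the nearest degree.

345°

∂h/∂x = (307.01 − 308.09) / (-215 − 0) = +0.005023
∂h/∂y = (310.96 − 308.09) / (-155 − 0) = -0.01852
Flow direction (−∇h) has components (-0.005023 E, +0.01852 N).
Azimuth = atan2(E, N) = atan2(-0.005023, +0.01852) = 344.8° ≈ 345°.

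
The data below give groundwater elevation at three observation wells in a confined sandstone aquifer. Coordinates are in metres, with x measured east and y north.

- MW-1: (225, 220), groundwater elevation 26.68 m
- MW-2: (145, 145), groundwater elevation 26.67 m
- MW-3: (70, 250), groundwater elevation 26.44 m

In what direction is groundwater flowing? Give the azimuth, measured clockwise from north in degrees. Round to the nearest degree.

314°

Taking MW-1 as reference: MW-2−MW-1 = (-80, -75, -0.01); MW-3−MW-1 = (-155, 30, -0.24).
Determinant of the coordinate differences = (-80)·30 − (-155)·(-75) = -14025.
∂h/∂x = [(-0.01)·30 − (-0.24)·(-75)] / -14025 = +0.001305
∂h/∂y = [(-80)·(-0.24) − (-155)·(-0.01)] / -14025 = -0.001258
Flow direction (−∇h) has components (-0.001305 E, +0.001258 N).
Azimuth = atan2(E, N) = atan2(-0.001305, +0.001258) = 314.0° ≈ 314°.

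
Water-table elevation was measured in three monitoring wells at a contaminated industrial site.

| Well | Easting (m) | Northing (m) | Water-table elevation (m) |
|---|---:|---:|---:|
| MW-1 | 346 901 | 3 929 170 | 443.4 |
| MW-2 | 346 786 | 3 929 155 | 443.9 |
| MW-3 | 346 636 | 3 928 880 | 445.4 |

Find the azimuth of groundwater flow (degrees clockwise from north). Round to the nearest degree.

050°

Differences from MW-1: to MW-2 (Δx, Δy, Δh) = (-115, -15, +0.5); to MW-3 = (-265, -290, +2.0).
Solve a·Δx + b·Δy = Δh: det = (-115)·(-290) − (-265)·(-15) = 29375.
∂h/∂x = [(+0.5)·(-290) − (+2.0)·(-15)] / 29375 = -0.003915
∂h/∂y = [(-115)·(+2.0) − (-265)·(+0.5)] / 29375 = -0.003319
Flow direction (−∇h) has components (+0.003915 E, +0.003319 N).
Azimuth = atan2(E, N) = atan2(+0.003915, +0.003319) = 49.7° ≈ 050°.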